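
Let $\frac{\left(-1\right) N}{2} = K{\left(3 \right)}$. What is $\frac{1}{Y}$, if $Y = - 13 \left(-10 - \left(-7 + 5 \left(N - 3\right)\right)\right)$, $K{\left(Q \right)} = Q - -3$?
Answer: $- \frac{1}{936} \approx -0.0010684$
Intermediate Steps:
$K{\left(Q \right)} = 3 + Q$ ($K{\left(Q \right)} = Q + 3 = 3 + Q$)
$N = -12$ ($N = - 2 \left(3 + 3\right) = \left(-2\right) 6 = -12$)
$Y = -936$ ($Y = - 13 \left(-10 - \left(-7 + 5 \left(-12 - 3\right)\right)\right) = - 13 \left(-10 + \left(\left(-5\right) \left(-15\right) + 7\right)\right) = - 13 \left(-10 + \left(75 + 7\right)\right) = - 13 \left(-10 + 82\right) = \left(-13\right) 72 = -936$)
$\frac{1}{Y} = \frac{1}{-936} = - \frac{1}{936}$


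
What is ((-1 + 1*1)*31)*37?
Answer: 0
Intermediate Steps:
((-1 + 1*1)*31)*37 = ((-1 + 1)*31)*37 = (0*31)*37 = 0*37 = 0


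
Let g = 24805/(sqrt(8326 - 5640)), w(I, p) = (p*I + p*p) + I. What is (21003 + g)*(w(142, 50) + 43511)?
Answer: 1118472759 + 1320940665*sqrt(2686)/2686 ≈ 1.1440e+9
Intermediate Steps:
w(I, p) = I + p**2 + I*p (w(I, p) = (I*p + p**2) + I = (p**2 + I*p) + I = I + p**2 + I*p)
g = 24805*sqrt(2686)/2686 (g = 24805/(sqrt(2686)) = 24805*(sqrt(2686)/2686) = 24805*sqrt(2686)/2686 ≈ 478.61)
(21003 + g)*(w(142, 50) + 43511) = (21003 + 24805*sqrt(2686)/2686)*((142 + 50**2 + 142*50) + 43511) = (21003 + 24805*sqrt(2686)/2686)*((142 + 2500 + 7100) + 43511) = (21003 + 24805*sqrt(2686)/2686)*(9742 + 43511) = (21003 + 24805*sqrt(2686)/2686)*53253 = 1118472759 + 1320940665*sqrt(2686)/2686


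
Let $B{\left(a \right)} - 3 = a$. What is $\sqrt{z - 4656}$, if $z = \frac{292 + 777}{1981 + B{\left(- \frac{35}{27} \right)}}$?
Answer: $\frac{i \sqrt{13341536283405}}{53533} \approx 68.231 i$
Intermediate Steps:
$B{\left(a \right)} = 3 + a$
$z = \frac{28863}{53533}$ ($z = \frac{292 + 777}{1981 + \left(3 - \frac{35}{27}\right)} = \frac{1069}{1981 + \left(3 - \frac{35}{27}\right)} = \frac{1069}{1981 + \frac{46}{27}} = \frac{1069}{\frac{53533}{27}} = 1069 \cdot \frac{27}{53533} = \frac{28863}{53533} \approx 0.53916$)
$\sqrt{z - 4656} = \sqrt{\frac{28863}{53533} - 4656} = \sqrt{- \frac{249220785}{53533}} = \frac{i \sqrt{13341536283405}}{53533}$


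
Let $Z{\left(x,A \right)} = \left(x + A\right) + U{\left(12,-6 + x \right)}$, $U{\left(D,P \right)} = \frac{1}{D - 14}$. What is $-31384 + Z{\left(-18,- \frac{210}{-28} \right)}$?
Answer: $-31395$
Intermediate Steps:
$U{\left(D,P \right)} = \frac{1}{-14 + D}$
$Z{\left(x,A \right)} = - \frac{1}{2} + A + x$ ($Z{\left(x,A \right)} = \left(x + A\right) + \frac{1}{-14 + 12} = \left(A + x\right) + \frac{1}{-2} = \left(A + x\right) - \frac{1}{2} = - \frac{1}{2} + A + x$)
$-31384 + Z{\left(-18,- \frac{210}{-28} \right)} = -31384 - \left(\frac{37}{2} - \frac{15}{2}\right) = -31384 - 11 = -31395$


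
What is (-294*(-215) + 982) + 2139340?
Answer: 2203532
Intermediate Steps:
(-294*(-215) + 982) + 2139340 = (63210 + 982) + 2139340 = 64192 + 2139340 = 2203532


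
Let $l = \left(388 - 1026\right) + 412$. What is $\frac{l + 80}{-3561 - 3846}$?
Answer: $\frac{146}{7407} \approx 0.019711$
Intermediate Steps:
$l = -226$ ($l = -638 + 412 = -226$)
$\frac{l + 80}{-3561 - 3846} = \frac{-226 + 80}{-3561 - 3846} = - \frac{146}{-7407} = \left(-146\right) \left(- \frac{1}{7407}\right) = \frac{146}{7407}$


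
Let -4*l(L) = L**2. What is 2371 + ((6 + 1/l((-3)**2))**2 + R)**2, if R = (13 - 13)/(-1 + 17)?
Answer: 156038216467/43046721 ≈ 3624.9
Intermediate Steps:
R = 0 (R = 0/16 = 0*(1/16) = 0)
l(L) = -L**2/4
2371 + ((6 + 1/l((-3)**2))**2 + R)**2 = 2371 + ((6 + 1/(-((-3)**2)**2/4))**2 + 0)**2 = 2371 + ((6 + 1/(-1/4*9**2))**2 + 0)**2 = 2371 + ((6 + 1/(-1/4*81))**2 + 0)**2 = 2371 + ((6 + 1/(-81/4))**2 + 0)**2 = 2371 + ((6 - 4/81)**2 + 0)**2 = 2371 + ((482/81)**2 + 0)**2 = 2371 + (232324/6561 + 0)**2 = 2371 + (232324/6561)**2 = 2371 + 53974440976/43046721 = 156038216467/43046721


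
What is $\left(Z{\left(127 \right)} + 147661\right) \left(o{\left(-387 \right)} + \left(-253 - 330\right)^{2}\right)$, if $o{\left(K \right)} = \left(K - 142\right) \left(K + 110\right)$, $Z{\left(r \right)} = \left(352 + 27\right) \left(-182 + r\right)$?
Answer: $61686092352$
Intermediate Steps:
$Z{\left(r \right)} = -68978 + 379 r$ ($Z{\left(r \right)} = 379 \left(-182 + r\right) = -68978 + 379 r$)
$o{\left(K \right)} = \left(-142 + K\right) \left(110 + K\right)$
$\left(Z{\left(127 \right)} + 147661\right) \left(o{\left(-387 \right)} + \left(-253 - 330\right)^{2}\right) = \left(\left(-68978 + 379 \cdot 127\right) + 147661\right) \left(\left(-15620 + \left(-387\right)^{2} - -12384\right) + \left(-253 - 330\right)^{2}\right) = \left(\left(-68978 + 48133\right) + 147661\right) \left(\left(-15620 + 149769 + 12384\right) + \left(-583\right)^{2}\right) = \left(-20845 + 147661\right) \left(146533 + 339889\right) = 126816 \cdot 486422 = 61686092352$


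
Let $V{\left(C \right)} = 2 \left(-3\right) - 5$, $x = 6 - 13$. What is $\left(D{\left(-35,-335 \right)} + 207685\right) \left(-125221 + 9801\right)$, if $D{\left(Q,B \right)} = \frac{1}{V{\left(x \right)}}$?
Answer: $- \frac{263680914280}{11} \approx -2.3971 \cdot 10^{10}$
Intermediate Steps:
$x = -7$
$V{\left(C \right)} = -11$ ($V{\left(C \right)} = -6 - 5 = -11$)
$D{\left(Q,B \right)} = - \frac{1}{11}$ ($D{\left(Q,B \right)} = \frac{1}{-11} = - \frac{1}{11}$)
$\left(D{\left(-35,-335 \right)} + 207685\right) \left(-125221 + 9801\right) = \left(- \frac{1}{11} + 207685\right) \left(-125221 + 9801\right) = \frac{2284534}{11} \left(-115420\right) = - \frac{263680914280}{11}$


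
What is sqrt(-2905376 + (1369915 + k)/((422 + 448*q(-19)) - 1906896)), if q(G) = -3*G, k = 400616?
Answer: I*sqrt(10279013733443559422)/1880938 ≈ 1704.5*I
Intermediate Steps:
sqrt(-2905376 + (1369915 + k)/((422 + 448*q(-19)) - 1906896)) = sqrt(-2905376 + (1369915 + 400616)/((422 + 448*(-3*(-19))) - 1906896)) = sqrt(-2905376 + 1770531/((422 + 448*57) - 1906896)) = sqrt(-2905376 + 1770531/((422 + 25536) - 1906896)) = sqrt(-2905376 + 1770531/(25958 - 1906896)) = sqrt(-2905376 + 1770531/(-1880938)) = sqrt(-2905376 + 1770531*(-1/1880938)) = sqrt(-2905376 - 1770531/1880938) = sqrt(-5464833893219/1880938) = I*sqrt(10279013733443559422)/1880938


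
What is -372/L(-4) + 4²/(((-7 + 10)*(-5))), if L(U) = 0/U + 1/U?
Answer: 22304/15 ≈ 1486.9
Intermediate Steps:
L(U) = 1/U (L(U) = 0 + 1/U = 1/U)
-372/L(-4) + 4²/(((-7 + 10)*(-5))) = -372/(1/(-4)) + 4²/(((-7 + 10)*(-5))) = -372/(-¼) + 16/((3*(-5))) = -372*(-4) + 16/(-15) = 1488 + 16*(-1/15) = 1488 - 16/15 = 22304/15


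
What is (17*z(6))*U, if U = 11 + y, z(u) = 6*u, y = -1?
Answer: 6120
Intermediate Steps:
U = 10 (U = 11 - 1 = 10)
(17*z(6))*U = (17*(6*6))*10 = (17*36)*10 = 612*10 = 6120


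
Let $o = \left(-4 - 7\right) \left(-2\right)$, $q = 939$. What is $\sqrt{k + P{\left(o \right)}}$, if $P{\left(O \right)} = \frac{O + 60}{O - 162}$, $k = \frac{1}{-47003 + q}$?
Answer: $\frac{i \sqrt{95157125455}}{403060} \approx 0.76533 i$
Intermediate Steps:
$k = - \frac{1}{46064}$ ($k = \frac{1}{-47003 + 939} = \frac{1}{-46064} = - \frac{1}{46064} \approx -2.1709 \cdot 10^{-5}$)
$o = 22$ ($o = \left(-11\right) \left(-2\right) = 22$)
$P{\left(O \right)} = \frac{60 + O}{-162 + O}$
$\sqrt{k + P{\left(o \right)}} = \sqrt{- \frac{1}{46064} + \frac{60 + 22}{-162 + 22}} = \sqrt{- \frac{1}{46064} + \frac{1}{-140} \cdot 82} = \sqrt{- \frac{1}{46064} - \frac{41}{70}} = \sqrt{- \frac{944347}{1612240}} = \frac{i \sqrt{95157125455}}{403060}$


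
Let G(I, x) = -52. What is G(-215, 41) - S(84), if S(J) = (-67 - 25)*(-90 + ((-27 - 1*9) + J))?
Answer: -3916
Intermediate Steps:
S(J) = 11592 - 92*J (S(J) = -92*(-90 + ((-27 - 9) + J)) = -92*(-90 + (-36 + J)) = -92*(-126 + J) = 11592 - 92*J)
G(-215, 41) - S(84) = -52 - (11592 - 92*84) = -52 - (11592 - 7728) = -52 - 1*3864 = -52 - 3864 = -3916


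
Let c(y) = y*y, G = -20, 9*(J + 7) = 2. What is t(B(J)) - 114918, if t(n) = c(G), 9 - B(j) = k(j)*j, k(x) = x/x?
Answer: -114518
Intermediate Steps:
J = -61/9 (J = -7 + (⅑)*2 = -7 + 2/9 = -61/9 ≈ -6.7778)
k(x) = 1
B(j) = 9 - j
c(y) = y²
t(n) = 400 (t(n) = (-20)² = 400)
t(B(J)) - 114918 = 400 - 114918 = -114518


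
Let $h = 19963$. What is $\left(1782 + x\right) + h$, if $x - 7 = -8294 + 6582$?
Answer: $20040$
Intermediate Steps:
$x = -1705$ ($x = 7 + \left(-8294 + 6582\right) = 7 - 1712 = -1705$)
$\left(1782 + x\right) + h = \left(1782 - 1705\right) + 19963 = 77 + 19963 = 20040$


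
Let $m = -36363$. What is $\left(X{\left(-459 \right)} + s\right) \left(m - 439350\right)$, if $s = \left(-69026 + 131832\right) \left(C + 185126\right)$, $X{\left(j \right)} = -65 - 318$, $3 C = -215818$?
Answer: $-3381749242142481$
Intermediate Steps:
$C = - \frac{215818}{3}$ ($C = \frac{1}{3} \left(-215818\right) = - \frac{215818}{3} \approx -71939.0$)
$X{\left(j \right)} = -383$
$s = \frac{21326405360}{3}$ ($s = \left(-69026 + 131832\right) \left(- \frac{215818}{3} + 185126\right) = 62806 \cdot \frac{339560}{3} = \frac{21326405360}{3} \approx 7.1088 \cdot 10^{9}$)
$\left(X{\left(-459 \right)} + s\right) \left(m - 439350\right) = \left(-383 + \frac{21326405360}{3}\right) \left(-36363 - 439350\right) = \frac{21326404211}{3} \left(-475713\right) = -3381749242142481$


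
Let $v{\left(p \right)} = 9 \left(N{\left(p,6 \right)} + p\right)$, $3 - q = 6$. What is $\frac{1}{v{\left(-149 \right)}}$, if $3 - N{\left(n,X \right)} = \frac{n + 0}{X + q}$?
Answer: $- \frac{1}{867} \approx -0.0011534$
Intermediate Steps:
$q = -3$ ($q = 3 - 6 = -3$)
$N{\left(n,X \right)} = 3 - \frac{n}{-3 + X}$ ($N{\left(n,X \right)} = 3 - \frac{n + 0}{X - 3} = 3 - \frac{n}{-3 + X}$)
$v{\left(p \right)} = 27 + 6 p$ ($v{\left(p \right)} = 9 \left(\frac{-9 - p + 3 \cdot 6}{-3 + 6} + p\right) = 9 \left(\frac{-9 - p + 18}{3} + p\right) = 9 \left(\frac{9 - p}{3} + p\right) = 9 \left(\left(3 - \frac{p}{3}\right) + p\right) = 9 \left(3 + \frac{2 p}{3}\right) = 27 + 6 p$)
$\frac{1}{v{\left(-149 \right)}} = \frac{1}{27 + 6 \left(-149\right)} = \frac{1}{27 - 894} = \frac{1}{-867} = - \frac{1}{867}$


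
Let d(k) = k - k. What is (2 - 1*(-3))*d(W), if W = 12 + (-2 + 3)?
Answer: 0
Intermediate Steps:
W = 13 (W = 12 + 1 = 13)
d(k) = 0
(2 - 1*(-3))*d(W) = (2 - 1*(-3))*0 = (2 + 3)*0 = 5*0 = 0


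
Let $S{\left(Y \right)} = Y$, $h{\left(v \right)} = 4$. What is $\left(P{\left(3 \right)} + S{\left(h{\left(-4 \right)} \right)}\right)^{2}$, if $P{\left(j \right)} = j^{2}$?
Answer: $169$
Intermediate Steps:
$\left(P{\left(3 \right)} + S{\left(h{\left(-4 \right)} \right)}\right)^{2} = \left(3^{2} + 4\right)^{2} = \left(9 + 4\right)^{2} = 13^{2} = 169$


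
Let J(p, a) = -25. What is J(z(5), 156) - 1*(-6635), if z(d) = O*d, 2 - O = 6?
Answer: 6610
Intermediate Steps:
O = -4 (O = 2 - 1*6 = 2 - 6 = -4)
z(d) = -4*d
J(z(5), 156) - 1*(-6635) = -25 - 1*(-6635) = -25 + 6635 = 6610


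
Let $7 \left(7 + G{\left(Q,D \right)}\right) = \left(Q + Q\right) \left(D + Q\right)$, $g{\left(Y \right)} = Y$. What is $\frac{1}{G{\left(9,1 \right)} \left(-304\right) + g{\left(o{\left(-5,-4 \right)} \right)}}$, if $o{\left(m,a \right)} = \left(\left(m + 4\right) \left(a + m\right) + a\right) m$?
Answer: $- \frac{7}{39999} \approx -0.000175$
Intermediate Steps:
$o{\left(m,a \right)} = m \left(a + \left(4 + m\right) \left(a + m\right)\right)$ ($o{\left(m,a \right)} = \left(\left(4 + m\right) \left(a + m\right) + a\right) m = \left(a + \left(4 + m\right) \left(a + m\right)\right) m = m \left(a + \left(4 + m\right) \left(a + m\right)\right)$)
$G{\left(Q,D \right)} = -7 + \frac{2 Q \left(D + Q\right)}{7}$ ($G{\left(Q,D \right)} = -7 + \frac{\left(Q + Q\right) \left(D + Q\right)}{7} = -7 + \frac{2 Q \left(D + Q\right)}{7}$)
$\frac{1}{G{\left(9,1 \right)} \left(-304\right) + g{\left(o{\left(-5,-4 \right)} \right)}} = \frac{1}{\left(-7 + \frac{2 \cdot 9^{2}}{7} + \frac{2}{7} \cdot 1 \cdot 9\right) \left(-304\right) - 5 \left(\left(-5\right)^{2} + 4 \left(-5\right) + 5 \left(-4\right) - -20\right)} = \frac{1}{\left(-7 + \frac{2}{7} \cdot 81 + \frac{18}{7}\right) \left(-304\right) - 5 \left(25 - 20 - 20 + 20\right)} = \frac{1}{\left(-7 + \frac{162}{7} + \frac{18}{7}\right) \left(-304\right) - 25} = \frac{1}{\frac{131}{7} \left(-304\right) - 25} = \frac{1}{- \frac{39824}{7} - 25} = \frac{1}{- \frac{39999}{7}} = - \frac{7}{39999}$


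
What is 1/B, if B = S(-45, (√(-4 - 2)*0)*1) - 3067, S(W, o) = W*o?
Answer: -1/3067 ≈ -0.00032605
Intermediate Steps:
B = -3067 (B = -45*√(-4 - 2)*0 - 3067 = -45*√(-6)*0 - 3067 = -45*(I*√6)*0 - 3067 = -0 - 3067 = -45*0 - 3067 = 0 - 3067 = -3067)
1/B = 1/(-3067) = -1/3067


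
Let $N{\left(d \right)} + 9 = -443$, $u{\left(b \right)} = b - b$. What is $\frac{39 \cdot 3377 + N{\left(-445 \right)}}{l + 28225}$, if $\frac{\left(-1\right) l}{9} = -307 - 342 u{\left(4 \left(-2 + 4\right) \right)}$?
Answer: $\frac{131251}{30988} \approx 4.2355$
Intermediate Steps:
$u{\left(b \right)} = 0$
$N{\left(d \right)} = -452$ ($N{\left(d \right)} = -9 - 443 = -452$)
$l = 2763$ ($l = - 9 \left(-307 - 0\right) = - 9 \left(-307 + 0\right) = \left(-9\right) \left(-307\right) = 2763$)
$\frac{39 \cdot 3377 + N{\left(-445 \right)}}{l + 28225} = \frac{39 \cdot 3377 - 452}{2763 + 28225} = \frac{131703 - 452}{30988} = 131251 \cdot \frac{1}{30988} = \frac{131251}{30988}$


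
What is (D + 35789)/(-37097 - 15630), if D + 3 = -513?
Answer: -35273/52727 ≈ -0.66897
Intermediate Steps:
D = -516 (D = -3 - 513 = -516)
(D + 35789)/(-37097 - 15630) = (-516 + 35789)/(-37097 - 15630) = 35273/(-52727) = 35273*(-1/52727) = -35273/52727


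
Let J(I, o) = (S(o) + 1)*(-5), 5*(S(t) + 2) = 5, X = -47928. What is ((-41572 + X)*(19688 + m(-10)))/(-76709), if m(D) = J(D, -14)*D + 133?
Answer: 1773979500/76709 ≈ 23126.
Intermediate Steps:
S(t) = -1 (S(t) = -2 + (1/5)*5 = -2 + 1 = -1)
J(I, o) = 0 (J(I, o) = (-1 + 1)*(-5) = 0*(-5) = 0)
m(D) = 133 (m(D) = 0*D + 133 = 0 + 133 = 133)
((-41572 + X)*(19688 + m(-10)))/(-76709) = ((-41572 - 47928)*(19688 + 133))/(-76709) = -89500*19821*(-1/76709) = -1773979500*(-1/76709) = 1773979500/76709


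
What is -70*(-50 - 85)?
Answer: 9450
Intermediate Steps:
-70*(-50 - 85) = -70*(-135) = 9450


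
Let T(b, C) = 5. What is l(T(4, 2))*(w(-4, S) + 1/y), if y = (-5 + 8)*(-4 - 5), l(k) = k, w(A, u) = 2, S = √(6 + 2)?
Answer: 265/27 ≈ 9.8148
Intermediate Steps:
S = 2*√2 (S = √8 = 2*√2 ≈ 2.8284)
y = -27 (y = 3*(-9) = -27)
l(T(4, 2))*(w(-4, S) + 1/y) = 5*(2 + 1/(-27)) = 5*(2 - 1/27) = 5*(53/27) = 265/27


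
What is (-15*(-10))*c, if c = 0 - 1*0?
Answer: 0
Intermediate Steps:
c = 0 (c = 0 + 0 = 0)
(-15*(-10))*c = -15*(-10)*0 = 150*0 = 0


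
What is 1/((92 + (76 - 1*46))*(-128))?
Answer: -1/15616 ≈ -6.4037e-5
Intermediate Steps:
1/((92 + (76 - 1*46))*(-128)) = 1/((92 + (76 - 46))*(-128)) = 1/((92 + 30)*(-128)) = 1/(122*(-128)) = 1/(-15616) = -1/15616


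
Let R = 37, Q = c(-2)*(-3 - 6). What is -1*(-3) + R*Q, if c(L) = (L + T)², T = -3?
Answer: -8322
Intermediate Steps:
c(L) = (-3 + L)² (c(L) = (L - 3)² = (-3 + L)²)
Q = -225 (Q = (-3 - 2)²*(-3 - 6) = (-5)²*(-9) = 25*(-9) = -225)
-1*(-3) + R*Q = -1*(-3) + 37*(-225) = 3 - 8325 = -8322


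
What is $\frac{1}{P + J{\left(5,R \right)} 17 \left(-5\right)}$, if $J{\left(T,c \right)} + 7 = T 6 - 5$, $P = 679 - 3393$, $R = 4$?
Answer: $- \frac{1}{4244} \approx -0.00023563$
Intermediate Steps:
$P = -2714$ ($P = 679 - 3393 = -2714$)
$J{\left(T,c \right)} = -12 + 6 T$ ($J{\left(T,c \right)} = -7 + \left(T 6 - 5\right) = -7 + \left(6 T - 5\right) = -7 + \left(-5 + 6 T\right) = -12 + 6 T$)
$\frac{1}{P + J{\left(5,R \right)} 17 \left(-5\right)} = \frac{1}{-2714 + \left(-12 + 6 \cdot 5\right) 17 \left(-5\right)} = \frac{1}{-2714 + \left(-12 + 30\right) 17 \left(-5\right)} = \frac{1}{-2714 + 18 \cdot 17 \left(-5\right)} = \frac{1}{-2714 + 306 \left(-5\right)} = \frac{1}{-2714 - 1530} = \frac{1}{-4244} = - \frac{1}{4244}$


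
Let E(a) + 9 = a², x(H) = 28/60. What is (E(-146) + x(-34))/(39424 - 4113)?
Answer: 319612/529665 ≈ 0.60342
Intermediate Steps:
x(H) = 7/15 (x(H) = 28*(1/60) = 7/15)
E(a) = -9 + a²
(E(-146) + x(-34))/(39424 - 4113) = ((-9 + (-146)²) + 7/15)/(39424 - 4113) = ((-9 + 21316) + 7/15)/35311 = (21307 + 7/15)*(1/35311) = (319612/15)*(1/35311) = 319612/529665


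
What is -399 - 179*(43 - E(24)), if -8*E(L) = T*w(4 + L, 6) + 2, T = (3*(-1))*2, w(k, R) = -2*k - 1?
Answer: -15793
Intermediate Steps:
w(k, R) = -1 - 2*k
T = -6 (T = -3*2 = -6)
E(L) = -7 - 3*L/2 (E(L) = -(-6*(-1 - 2*(4 + L)) + 2)/8 = -(-6*(-1 + (-8 - 2*L)) + 2)/8 = -(-6*(-9 - 2*L) + 2)/8 = -((54 + 12*L) + 2)/8 = -(56 + 12*L)/8 = -7 - 3*L/2)
-399 - 179*(43 - E(24)) = -399 - 179*(43 - (-7 - 3/2*24)) = -399 - 179*(43 - (-7 - 36)) = -399 - 179*(43 - 1*(-43)) = -399 - 179*(43 + 43) = -399 - 179*86 = -399 - 15394 = -15793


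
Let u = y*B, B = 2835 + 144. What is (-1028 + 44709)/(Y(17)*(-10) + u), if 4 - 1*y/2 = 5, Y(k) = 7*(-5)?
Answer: -43681/5608 ≈ -7.7890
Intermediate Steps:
Y(k) = -35
y = -2 (y = 8 - 2*5 = 8 - 10 = -2)
B = 2979
u = -5958 (u = -2*2979 = -5958)
(-1028 + 44709)/(Y(17)*(-10) + u) = (-1028 + 44709)/(-35*(-10) - 5958) = 43681/(350 - 5958) = 43681/(-5608) = 43681*(-1/5608) = -43681/5608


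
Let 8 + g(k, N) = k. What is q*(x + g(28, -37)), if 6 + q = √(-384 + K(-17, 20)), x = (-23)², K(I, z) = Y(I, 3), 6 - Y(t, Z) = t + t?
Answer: -3294 + 1098*I*√86 ≈ -3294.0 + 10182.0*I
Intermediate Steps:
Y(t, Z) = 6 - 2*t (Y(t, Z) = 6 - (t + t) = 6 - 2*t)
K(I, z) = 6 - 2*I
g(k, N) = -8 + k
x = 529
q = -6 + 2*I*√86 (q = -6 + √(-384 + (6 - 2*(-17))) = -6 + √(-384 + (6 + 34)) = -6 + √(-384 + 40) = -6 + √(-344) = -6 + 2*I*√86 ≈ -6.0 + 18.547*I)
q*(x + g(28, -37)) = (-6 + 2*I*√86)*(529 + (-8 + 28)) = (-6 + 2*I*√86)*(529 + 20) = (-6 + 2*I*√86)*549 = -3294 + 1098*I*√86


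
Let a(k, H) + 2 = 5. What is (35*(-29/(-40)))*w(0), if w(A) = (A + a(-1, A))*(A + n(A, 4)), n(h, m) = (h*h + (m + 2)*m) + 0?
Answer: 1827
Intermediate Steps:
n(h, m) = h² + m*(2 + m) (n(h, m) = (h² + (2 + m)*m) + 0 = (h² + m*(2 + m)) + 0 = h² + m*(2 + m))
a(k, H) = 3 (a(k, H) = -2 + 5 = 3)
w(A) = (3 + A)*(24 + A + A²) (w(A) = (A + 3)*(A + (A² + 4² + 2*4)) = (3 + A)*(A + (A² + 16 + 8)) = (3 + A)*(A + (24 + A²)) = (3 + A)*(24 + A + A²))
(35*(-29/(-40)))*w(0) = (35*(-29/(-40)))*(72 + 0³ + 4*0² + 27*0) = (35*(-29*(-1/40)))*(72 + 0 + 4*0 + 0) = (35*(29/40))*(72 + 0 + 0 + 0) = (203/8)*72 = 1827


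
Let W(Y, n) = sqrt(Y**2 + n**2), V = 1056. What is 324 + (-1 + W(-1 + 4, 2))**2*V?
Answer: 15108 - 2112*sqrt(13) ≈ 7493.1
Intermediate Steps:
324 + (-1 + W(-1 + 4, 2))**2*V = 324 + (-1 + sqrt((-1 + 4)**2 + 2**2))**2*1056 = 324 + (-1 + sqrt(3**2 + 4))**2*1056 = 324 + (-1 + sqrt(9 + 4))**2*1056 = 324 + (-1 + sqrt(13))**2*1056 = 324 + 1056*(-1 + sqrt(13))**2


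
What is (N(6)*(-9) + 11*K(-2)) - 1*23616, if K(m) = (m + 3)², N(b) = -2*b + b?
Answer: -23551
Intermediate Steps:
N(b) = -b
K(m) = (3 + m)²
(N(6)*(-9) + 11*K(-2)) - 1*23616 = (-1*6*(-9) + 11*(3 - 2)²) - 1*23616 = (-6*(-9) + 11*1²) - 23616 = (54 + 11*1) - 23616 = (54 + 11) - 23616 = 65 - 23616 = -23551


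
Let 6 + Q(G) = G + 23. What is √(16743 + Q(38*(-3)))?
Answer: √16646 ≈ 129.02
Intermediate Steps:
Q(G) = 17 + G (Q(G) = -6 + (G + 23) = -6 + (23 + G) = 17 + G)
√(16743 + Q(38*(-3))) = √(16743 + (17 + 38*(-3))) = √(16743 + (17 - 114)) = √(16743 - 97) = √16646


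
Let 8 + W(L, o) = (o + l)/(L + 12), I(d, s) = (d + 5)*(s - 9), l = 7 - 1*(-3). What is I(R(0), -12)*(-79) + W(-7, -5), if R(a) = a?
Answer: 8288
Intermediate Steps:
l = 10 (l = 7 + 3 = 10)
I(d, s) = (-9 + s)*(5 + d) (I(d, s) = (5 + d)*(-9 + s) = (-9 + s)*(5 + d))
W(L, o) = -8 + (10 + o)/(12 + L) (W(L, o) = -8 + (o + 10)/(L + 12) = -8 + (10 + o)/(12 + L))
I(R(0), -12)*(-79) + W(-7, -5) = (-45 - 9*0 + 5*(-12) + 0*(-12))*(-79) + (-86 - 5 - 8*(-7))/(12 - 7) = (-45 + 0 - 60 + 0)*(-79) + (-86 - 5 + 56)/5 = -105*(-79) + (⅕)*(-35) = 8295 - 7 = 8288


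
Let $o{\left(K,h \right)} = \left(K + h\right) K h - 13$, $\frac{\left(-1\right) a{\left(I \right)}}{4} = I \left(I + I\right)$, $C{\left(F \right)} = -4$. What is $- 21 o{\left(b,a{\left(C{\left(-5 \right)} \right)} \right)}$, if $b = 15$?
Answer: $-4555887$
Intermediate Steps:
$a{\left(I \right)} = - 8 I^{2}$ ($a{\left(I \right)} = - 4 I \left(I + I\right) = - 4 I 2 I = - 4 \cdot 2 I^{2} = - 8 I^{2}$)
$o{\left(K,h \right)} = -13 + K h \left(K + h\right)$ ($o{\left(K,h \right)} = K \left(K + h\right) h - 13 = K h \left(K + h\right) - 13 = -13 + K h \left(K + h\right)$)
$- 21 o{\left(b,a{\left(C{\left(-5 \right)} \right)} \right)} = - 21 \left(-13 + 15 \left(- 8 \left(-4\right)^{2}\right)^{2} + - 8 \left(-4\right)^{2} \cdot 15^{2}\right) = - 21 \left(-13 + 15 \left(\left(-8\right) 16\right)^{2} + \left(-8\right) 16 \cdot 225\right) = - 21 \left(-13 + 15 \left(-128\right)^{2} - 28800\right) = - 21 \left(-13 + 15 \cdot 16384 - 28800\right) = - 21 \left(-13 + 245760 - 28800\right) = \left(-21\right) 216947 = -4555887$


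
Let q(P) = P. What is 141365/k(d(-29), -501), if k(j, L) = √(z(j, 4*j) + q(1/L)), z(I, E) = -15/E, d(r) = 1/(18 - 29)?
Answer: 282730*√41413161/82661 ≈ 22011.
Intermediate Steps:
d(r) = -1/11 (d(r) = 1/(-11) = -1/11)
k(j, L) = √(1/L - 15/(4*j)) (k(j, L) = √(-15*1/(4*j) + 1/L) = √(-15/(4*j) + 1/L) = √(1/L - 15/(4*j)))
141365/k(d(-29), -501) = 141365/((√(-15/(-1/11) + 4/(-501))/2)) = 141365/((√(-15*(-11) + 4*(-1/501))/2)) = 141365/((√(165 - 4/501)/2)) = 141365/((√(82661/501)/2)) = 141365/(((√41413161/501)/2)) = 141365/((√41413161/1002)) = 141365*(2*√41413161/82661) = 282730*√41413161/82661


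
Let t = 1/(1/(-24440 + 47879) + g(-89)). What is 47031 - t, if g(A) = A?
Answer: 98109981609/2086070 ≈ 47031.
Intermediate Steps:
t = -23439/2086070 (t = 1/(1/(-24440 + 47879) - 89) = 1/(1/23439 - 89) = 1/(-2086070/23439) = -23439/2086070 ≈ -0.011236)
47031 - t = 47031 - 1*(-23439/2086070) = 47031 + 23439/2086070 = 98109981609/2086070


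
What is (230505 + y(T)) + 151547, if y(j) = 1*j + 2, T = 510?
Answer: 382564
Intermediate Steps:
y(j) = 2 + j (y(j) = j + 2 = 2 + j)
(230505 + y(T)) + 151547 = (230505 + (2 + 510)) + 151547 = (230505 + 512) + 151547 = 231017 + 151547 = 382564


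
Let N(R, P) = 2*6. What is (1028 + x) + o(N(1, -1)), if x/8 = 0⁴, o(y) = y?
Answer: 1040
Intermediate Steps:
N(R, P) = 12
x = 0 (x = 8*0⁴ = 8*0 = 0)
(1028 + x) + o(N(1, -1)) = (1028 + 0) + 12 = 1028 + 12 = 1040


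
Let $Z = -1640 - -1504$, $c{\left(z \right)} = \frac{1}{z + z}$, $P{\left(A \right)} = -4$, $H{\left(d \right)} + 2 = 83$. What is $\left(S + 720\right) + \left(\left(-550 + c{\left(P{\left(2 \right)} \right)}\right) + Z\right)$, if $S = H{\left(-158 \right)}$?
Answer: $\frac{919}{8} \approx 114.88$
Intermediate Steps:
$H{\left(d \right)} = 81$ ($H{\left(d \right)} = -2 + 83 = 81$)
$c{\left(z \right)} = \frac{1}{2 z}$
$Z = -136$ ($Z = -1640 + 1504 = -136$)
$S = 81$
$\left(S + 720\right) + \left(\left(-550 + c{\left(P{\left(2 \right)} \right)}\right) + Z\right) = \left(81 + 720\right) - \left(686 + \frac{1}{8}\right) = 801 + \left(\left(-550 + \frac{1}{2} \left(- \frac{1}{4}\right)\right) - 136\right) = 801 - \frac{5489}{8} = \frac{919}{8}$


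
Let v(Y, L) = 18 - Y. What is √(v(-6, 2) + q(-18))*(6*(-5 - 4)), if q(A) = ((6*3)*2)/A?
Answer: -54*√22 ≈ -253.28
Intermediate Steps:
q(A) = 36/A (q(A) = (18*2)/A = 36/A)
√(v(-6, 2) + q(-18))*(6*(-5 - 4)) = √((18 - 1*(-6)) + 36/(-18))*(6*(-5 - 4)) = √((18 + 6) + 36*(-1/18))*(6*(-9)) = √(24 - 2)*(-54) = √22*(-54) = -54*√22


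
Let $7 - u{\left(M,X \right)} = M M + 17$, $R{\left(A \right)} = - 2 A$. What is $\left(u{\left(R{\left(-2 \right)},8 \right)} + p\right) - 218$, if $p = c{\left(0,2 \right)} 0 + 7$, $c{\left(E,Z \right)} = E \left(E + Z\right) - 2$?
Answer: $-237$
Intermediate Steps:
$u{\left(M,X \right)} = -10 - M^{2}$ ($u{\left(M,X \right)} = 7 - \left(M M + 17\right) = 7 - \left(M^{2} + 17\right) = 7 - \left(17 + M^{2}\right) = -10 - M^{2}$)
$c{\left(E,Z \right)} = -2 + E \left(E + Z\right)$ ($c{\left(E,Z \right)} = E \left(E + Z\right) - 2 = -2 + E \left(E + Z\right)$)
$p = 7$ ($p = \left(-2 + 0^{2} + 0 \cdot 2\right) 0 + 7 = \left(-2 + 0 + 0\right) 0 + 7 = \left(-2\right) 0 + 7 = 0 + 7 = 7$)
$\left(u{\left(R{\left(-2 \right)},8 \right)} + p\right) - 218 = \left(\left(-10 - \left(\left(-2\right) \left(-2\right)\right)^{2}\right) + 7\right) - 218 = \left(\left(-10 - 4^{2}\right) + 7\right) - 218 = \left(\left(-10 - 16\right) + 7\right) - 218 = \left(-26 + 7\right) - 218 = -19 - 218 = -237$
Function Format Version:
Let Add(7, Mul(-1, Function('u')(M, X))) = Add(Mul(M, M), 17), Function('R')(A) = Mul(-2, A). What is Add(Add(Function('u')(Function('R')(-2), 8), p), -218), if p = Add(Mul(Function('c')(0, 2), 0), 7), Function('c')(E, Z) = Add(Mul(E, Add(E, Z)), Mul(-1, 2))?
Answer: -237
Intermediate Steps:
Function('u')(M, X) = Add(-10, Mul(-1, Pow(M, 2))) (Function('u')(M, X) = Add(7, Mul(-1, Add(Mul(M, M), 17))) = Add(7, Mul(-1, Add(Pow(M, 2), 17))) = Add(7, Mul(-1, Add(17, Pow(M, 2)))) = Add(7, Add(-17, Mul(-1, Pow(M, 2)))) = Add(-10, Mul(-1, Pow(M, 2))))
Function('c')(E, Z) = Add(-2, Mul(E, Add(E, Z))) (Function('c')(E, Z) = Add(Mul(E, Add(E, Z)), -2) = Add(-2, Mul(E, Add(E, Z))))
p = 7 (p = Add(Mul(Add(-2, Pow(0, 2), Mul(0, 2)), 0), 7) = Add(Mul(Add(-2, 0, 0), 0), 7) = Add(Mul(-2, 0), 7) = Add(0, 7) = 7)
Add(Add(Function('u')(Function('R')(-2), 8), p), -218) = Add(Add(Add(-10, Mul(-1, Pow(Mul(-2, -2), 2))), 7), -218) = Add(Add(Add(-10, Mul(-1, Pow(4, 2))), 7), -218) = Add(Add(Add(-10, Mul(-1, 16)), 7), -218) = Add(Add(Add(-10, -16), 7), -218) = Add(Add(-26, 7), -218) = Add(-19, -218) = -237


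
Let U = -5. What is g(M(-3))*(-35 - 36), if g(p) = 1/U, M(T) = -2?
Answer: 71/5 ≈ 14.200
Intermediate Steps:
g(p) = -1/5 (g(p) = 1/(-5) = -1/5)
g(M(-3))*(-35 - 36) = -(-35 - 36)/5 = -1/5*(-71) = 71/5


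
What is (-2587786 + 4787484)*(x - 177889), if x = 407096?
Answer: 504186179486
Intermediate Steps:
(-2587786 + 4787484)*(x - 177889) = (-2587786 + 4787484)*(407096 - 177889) = 2199698*229207 = 504186179486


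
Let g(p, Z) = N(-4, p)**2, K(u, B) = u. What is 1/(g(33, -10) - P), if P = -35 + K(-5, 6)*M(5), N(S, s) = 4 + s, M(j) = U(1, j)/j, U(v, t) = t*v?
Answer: 1/1409 ≈ 0.00070972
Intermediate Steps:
M(j) = 1 (M(j) = (j*1)/j = j/j = 1)
P = -40 (P = -35 - 5*1 = -35 - 5 = -40)
g(p, Z) = (4 + p)**2
1/(g(33, -10) - P) = 1/((4 + 33)**2 - 1*(-40)) = 1/(37**2 + 40) = 1/(1369 + 40) = 1/1409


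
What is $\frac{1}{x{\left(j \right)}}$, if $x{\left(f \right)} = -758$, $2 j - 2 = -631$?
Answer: $- \frac{1}{758} \approx -0.0013193$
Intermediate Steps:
$j = - \frac{629}{2}$ ($j = 1 + \frac{1}{2} \left(-631\right) = 1 - \frac{631}{2} = - \frac{629}{2} \approx -314.5$)
$\frac{1}{x{\left(j \right)}} = \frac{1}{-758} = - \frac{1}{758}$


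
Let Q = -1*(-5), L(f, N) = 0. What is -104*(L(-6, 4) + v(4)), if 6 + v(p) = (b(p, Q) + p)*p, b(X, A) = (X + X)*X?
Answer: -14352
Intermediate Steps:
Q = 5
b(X, A) = 2*X² (b(X, A) = (2*X)*X = 2*X²)
v(p) = -6 + p*(p + 2*p²) (v(p) = -6 + (2*p² + p)*p = -6 + (p + 2*p²)*p = -6 + p*(p + 2*p²))
-104*(L(-6, 4) + v(4)) = -104*(0 + (-6 + 4² + 2*4³)) = -104*(0 + (-6 + 16 + 2*64)) = -104*(0 + (-6 + 16 + 128)) = -104*(0 + 138) = -104*138 = -14352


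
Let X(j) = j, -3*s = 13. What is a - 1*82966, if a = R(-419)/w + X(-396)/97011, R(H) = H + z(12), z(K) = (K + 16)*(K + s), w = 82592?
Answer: -24620415989615/296753056 ≈ -82966.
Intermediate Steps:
s = -13/3 (s = -⅓*13 = -13/3 ≈ -4.3333)
z(K) = (16 + K)*(-13/3 + K) (z(K) = (K + 16)*(K - 13/3) = (16 + K)*(-13/3 + K))
R(H) = 644/3 + H (R(H) = H + (-208/3 + 12² + (35/3)*12) = H + (-208/3 + 144 + 140) = H + 644/3 = 644/3 + H)
a = -1945519/296753056 (a = (644/3 - 419)/82592 - 396/97011 = -613/3*1/82592 - 396*1/97011 = -613/247776 - 44/10779 = -1945519/296753056 ≈ -0.0065560)
a - 1*82966 = -1945519/296753056 - 1*82966 = -1945519/296753056 - 82966 = -24620415989615/296753056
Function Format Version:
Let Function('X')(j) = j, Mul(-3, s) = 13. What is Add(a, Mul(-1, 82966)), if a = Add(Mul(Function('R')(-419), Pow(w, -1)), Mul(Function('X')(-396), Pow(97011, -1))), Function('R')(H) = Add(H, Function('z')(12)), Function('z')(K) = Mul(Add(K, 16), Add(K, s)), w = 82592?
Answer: Rational(-24620415989615, 296753056) ≈ -82966.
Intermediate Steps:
s = Rational(-13, 3) (s = Mul(Rational(-1, 3), 13) = Rational(-13, 3) ≈ -4.3333)
Function('z')(K) = Mul(Add(16, K), Add(Rational(-13, 3), K)) (Function('z')(K) = Mul(Add(K, 16), Add(K, Rational(-13, 3))) = Mul(Add(16, K), Add(Rational(-13, 3), K)))
Function('R')(H) = Add(Rational(644, 3), H) (Function('R')(H) = Add(H, Add(Rational(-208, 3), Pow(12, 2), Mul(Rational(35, 3), 12))) = Add(H, Add(Rational(-208, 3), 144, 140)) = Add(H, Rational(644, 3)) = Add(Rational(644, 3), H))
a = Rational(-1945519, 296753056) (a = Add(Mul(Add(Rational(644, 3), -419), Pow(82592, -1)), Mul(-396, Pow(97011, -1))) = Add(Mul(Rational(-613, 3), Rational(1, 82592)), Mul(-396, Rational(1, 97011))) = Add(Rational(-613, 247776), Rational(-44, 10779)) = Rational(-1945519, 296753056) ≈ -0.0065560)
Add(a, Mul(-1, 82966)) = Add(Rational(-1945519, 296753056), Mul(-1, 82966)) = Add(Rational(-1945519, 296753056), -82966) = Rational(-24620415989615, 296753056)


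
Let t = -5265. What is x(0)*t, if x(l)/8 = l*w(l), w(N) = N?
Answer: 0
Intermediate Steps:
x(l) = 8*l² (x(l) = 8*(l*l) = 8*l²)
x(0)*t = (8*0²)*(-5265) = (8*0)*(-5265) = 0*(-5265) = 0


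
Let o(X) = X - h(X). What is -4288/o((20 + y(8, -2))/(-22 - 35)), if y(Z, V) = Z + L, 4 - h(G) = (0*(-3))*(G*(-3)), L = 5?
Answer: 81472/87 ≈ 936.46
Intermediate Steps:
h(G) = 4 (h(G) = 4 - 0*(-3)*G*(-3) = 4 - 0*(-3*G) = 4 - 1*0 = 4 + 0 = 4)
y(Z, V) = 5 + Z (y(Z, V) = Z + 5 = 5 + Z)
o(X) = -4 + X (o(X) = X - 1*4 = X - 4 = -4 + X)
-4288/o((20 + y(8, -2))/(-22 - 35)) = -4288/(-4 + (20 + (5 + 8))/(-22 - 35)) = -4288/(-4 + (20 + 13)/(-57)) = -4288/(-4 + 33*(-1/57)) = -4288/(-4 - 11/19) = -4288/(-87/19) = -4288*(-19/87) = 81472/87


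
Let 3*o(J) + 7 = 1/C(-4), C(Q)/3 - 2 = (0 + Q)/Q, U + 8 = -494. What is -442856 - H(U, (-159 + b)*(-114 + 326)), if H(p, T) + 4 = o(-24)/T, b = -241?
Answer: -506976969631/1144800 ≈ -4.4285e+5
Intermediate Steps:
U = -502 (U = -8 - 494 = -502)
C(Q) = 9 (C(Q) = 6 + 3*((0 + Q)/Q) = 6 + 3*(Q/Q) = 6 + 3*1 = 6 + 3 = 9)
o(J) = -62/27 (o(J) = -7/3 + (⅓)/9 = -7/3 + (⅓)*(⅑) = -7/3 + 1/27 = -62/27)
H(p, T) = -4 - 62/(27*T)
-442856 - H(U, (-159 + b)*(-114 + 326)) = -442856 - (-4 - 62*1/((-159 - 241)*(-114 + 326))/27) = -442856 - (-4 - 62/(27*((-400*212)))) = -442856 - (-4 - 62/27/(-84800)) = -442856 - (-4 - 62/27*(-1/84800)) = -442856 - (-4 + 31/1144800) = -442856 - 1*(-4579169/1144800) = -442856 + 4579169/1144800 = -506976969631/1144800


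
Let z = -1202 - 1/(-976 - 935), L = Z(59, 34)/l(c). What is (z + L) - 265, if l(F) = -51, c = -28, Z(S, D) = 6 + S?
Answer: -15899939/10829 ≈ -1468.3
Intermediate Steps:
L = -65/51 (L = (6 + 59)/(-51) = 65*(-1/51) = -65/51 ≈ -1.2745)
z = -2297021/1911 (z = -1202 - 1/(-1911) = -1202 - 1*(-1/1911) = -1202 + 1/1911 = -2297021/1911 ≈ -1202.0)
(z + L) - 265 = (-2297021/1911 - 65/51) - 265 = -13030254/10829 - 265 = -15899939/10829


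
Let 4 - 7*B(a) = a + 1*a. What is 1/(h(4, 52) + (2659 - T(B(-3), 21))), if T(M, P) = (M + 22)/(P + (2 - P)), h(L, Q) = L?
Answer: 7/18559 ≈ 0.00037718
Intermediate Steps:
B(a) = 4/7 - 2*a/7 (B(a) = 4/7 - (a + 1*a)/7 = 4/7 - (a + a)/7 = 4/7 - 2*a/7)
T(M, P) = 11 + M/2 (T(M, P) = (22 + M)/2 = (22 + M)*(½) = 11 + M/2)
1/(h(4, 52) + (2659 - T(B(-3), 21))) = 1/(4 + (2659 - (11 + (4/7 - 2/7*(-3))/2))) = 1/(4 + (2659 - (11 + (4/7 + 6/7)/2))) = 1/(4 + (2659 - (11 + (½)*(10/7)))) = 1/(4 + (2659 - (11 + 5/7))) = 1/(4 + (2659 - 1*82/7)) = 1/(4 + (2659 - 82/7)) = 1/(4 + 18531/7) = 1/(18559/7) = 7/18559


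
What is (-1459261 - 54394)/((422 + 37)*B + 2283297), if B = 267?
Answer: -302731/481170 ≈ -0.62916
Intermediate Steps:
(-1459261 - 54394)/((422 + 37)*B + 2283297) = (-1459261 - 54394)/((422 + 37)*267 + 2283297) = -1513655/(459*267 + 2283297) = -1513655/(122553 + 2283297) = -1513655/2405850 = -1513655*1/2405850 = -302731/481170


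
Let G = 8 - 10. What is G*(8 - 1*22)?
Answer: 28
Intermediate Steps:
G = -2
G*(8 - 1*22) = -2*(8 - 1*22) = -2*(8 - 22) = -2*(-14) = 28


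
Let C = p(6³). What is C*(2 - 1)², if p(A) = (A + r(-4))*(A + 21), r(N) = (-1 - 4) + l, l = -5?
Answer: 48822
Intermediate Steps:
r(N) = -10 (r(N) = (-1 - 4) - 5 = -5 - 5 = -10)
p(A) = (-10 + A)*(21 + A) (p(A) = (A - 10)*(A + 21) = (-10 + A)*(21 + A))
C = 48822 (C = -210 + (6³)² + 11*6³ = -210 + 216² + 11*216 = -210 + 46656 + 2376 = 48822)
C*(2 - 1)² = 48822*(2 - 1)² = 48822*1² = 48822*1 = 48822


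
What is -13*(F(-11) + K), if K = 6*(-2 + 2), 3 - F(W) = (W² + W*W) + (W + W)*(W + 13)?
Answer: 2535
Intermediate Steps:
F(W) = 3 - 2*W² - 2*W*(13 + W) (F(W) = 3 - ((W² + W*W) + (W + W)*(W + 13)) = 3 - ((W² + W²) + (2*W)*(13 + W)) = 3 - (2*W² + 2*W*(13 + W)) = 3 + (-2*W² - 2*W*(13 + W)) = 3 - 2*W² - 2*W*(13 + W))
K = 0 (K = 6*0 = 0)
-13*(F(-11) + K) = -13*((3 - 26*(-11) - 4*(-11)²) + 0) = -13*((3 + 286 - 4*121) + 0) = -13*((3 + 286 - 484) + 0) = -13*(-195 + 0) = -13*(-195) = 2535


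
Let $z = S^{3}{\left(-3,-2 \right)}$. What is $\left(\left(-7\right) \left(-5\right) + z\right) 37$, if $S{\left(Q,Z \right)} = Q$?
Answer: $296$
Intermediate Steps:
$z = -27$ ($z = \left(-3\right)^{3} = -27$)
$\left(\left(-7\right) \left(-5\right) + z\right) 37 = \left(\left(-7\right) \left(-5\right) - 27\right) 37 = \left(35 - 27\right) 37 = 8 \cdot 37 = 296$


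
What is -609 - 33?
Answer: -642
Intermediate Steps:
-609 - 33 = -642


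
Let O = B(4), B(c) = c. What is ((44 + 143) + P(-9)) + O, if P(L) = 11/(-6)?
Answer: 1135/6 ≈ 189.17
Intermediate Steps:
P(L) = -11/6 (P(L) = 11*(-⅙) = -11/6)
O = 4
((44 + 143) + P(-9)) + O = ((44 + 143) - 11/6) + 4 = (187 - 11/6) + 4 = 1111/6 + 4 = 1135/6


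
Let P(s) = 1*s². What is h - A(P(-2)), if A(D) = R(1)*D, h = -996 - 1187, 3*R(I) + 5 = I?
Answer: -6533/3 ≈ -2177.7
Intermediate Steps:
P(s) = s²
R(I) = -5/3 + I/3
h = -2183
A(D) = -4*D/3 (A(D) = (-5/3 + (⅓)*1)*D = (-5/3 + ⅓)*D = -4*D/3)
h - A(P(-2)) = -2183 - (-4)*(-2)²/3 = -2183 - (-4)*4/3 = -2183 - 1*(-16/3) = -2183 + 16/3 = -6533/3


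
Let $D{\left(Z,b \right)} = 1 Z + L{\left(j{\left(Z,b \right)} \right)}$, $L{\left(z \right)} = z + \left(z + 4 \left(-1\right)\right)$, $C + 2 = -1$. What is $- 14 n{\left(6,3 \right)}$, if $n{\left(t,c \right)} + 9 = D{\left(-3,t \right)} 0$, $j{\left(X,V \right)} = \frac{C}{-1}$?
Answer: $126$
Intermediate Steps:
$C = -3$ ($C = -2 - 1 = -3$)
$j{\left(X,V \right)} = 3$ ($j{\left(X,V \right)} = - \frac{3}{-1} = \left(-3\right) \left(-1\right) = 3$)
$L{\left(z \right)} = -4 + 2 z$ ($L{\left(z \right)} = z + \left(z - 4\right) = z + \left(-4 + z\right) = -4 + 2 z$)
$D{\left(Z,b \right)} = 2 + Z$ ($D{\left(Z,b \right)} = 1 Z + \left(-4 + 2 \cdot 3\right) = Z + \left(-4 + 6\right) = Z + 2 = 2 + Z$)
$n{\left(t,c \right)} = -9$ ($n{\left(t,c \right)} = -9 + \left(2 - 3\right) 0 = -9 - 0 = -9 + 0 = -9$)
$- 14 n{\left(6,3 \right)} = \left(-14\right) \left(-9\right) = 126$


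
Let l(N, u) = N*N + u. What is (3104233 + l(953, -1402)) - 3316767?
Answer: 694273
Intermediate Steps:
l(N, u) = u + N² (l(N, u) = N² + u = u + N²)
(3104233 + l(953, -1402)) - 3316767 = (3104233 + (-1402 + 953²)) - 3316767 = (3104233 + (-1402 + 908209)) - 3316767 = (3104233 + 906807) - 3316767 = 4011040 - 3316767 = 694273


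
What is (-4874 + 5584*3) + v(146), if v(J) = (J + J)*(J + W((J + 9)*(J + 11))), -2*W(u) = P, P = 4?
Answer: 53926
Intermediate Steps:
W(u) = -2 (W(u) = -½*4 = -2)
v(J) = 2*J*(-2 + J) (v(J) = (J + J)*(J - 2) = (2*J)*(-2 + J) = 2*J*(-2 + J))
(-4874 + 5584*3) + v(146) = (-4874 + 5584*3) + 2*146*(-2 + 146) = (-4874 + 16752) + 2*146*144 = 11878 + 42048 = 53926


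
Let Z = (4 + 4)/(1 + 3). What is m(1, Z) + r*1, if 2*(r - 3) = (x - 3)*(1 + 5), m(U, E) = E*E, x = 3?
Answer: 7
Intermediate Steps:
Z = 2 (Z = 8/4 = 8*(1/4) = 2)
m(U, E) = E**2
r = 3 (r = 3 + ((3 - 3)*(1 + 5))/2 = 3 + (0*6)/2 = 3 + (1/2)*0 = 3 + 0 = 3)
m(1, Z) + r*1 = 2**2 + 3*1 = 4 + 3 = 7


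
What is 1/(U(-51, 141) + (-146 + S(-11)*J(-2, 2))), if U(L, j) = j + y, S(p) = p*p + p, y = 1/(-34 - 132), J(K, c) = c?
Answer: 166/35689 ≈ 0.0046513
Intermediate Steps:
y = -1/166 (y = 1/(-166) = -1/166 ≈ -0.0060241)
S(p) = p + p² (S(p) = p² + p = p + p²)
U(L, j) = -1/166 + j (U(L, j) = j - 1/166 = -1/166 + j)
1/(U(-51, 141) + (-146 + S(-11)*J(-2, 2))) = 1/((-1/166 + 141) + (-146 - 11*(1 - 11)*2)) = 1/(23405/166 + (-146 - 11*(-10)*2)) = 1/(23405/166 + (-146 + 110*2)) = 1/(23405/166 + (-146 + 220)) = 1/(23405/166 + 74) = 1/(35689/166) = 166/35689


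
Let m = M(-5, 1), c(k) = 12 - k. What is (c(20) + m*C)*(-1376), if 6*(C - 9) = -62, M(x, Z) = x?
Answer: 5504/3 ≈ 1834.7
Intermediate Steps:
C = -4/3 (C = 9 + (1/6)*(-62) = 9 - 31/3 = -4/3 ≈ -1.3333)
m = -5
(c(20) + m*C)*(-1376) = ((12 - 1*20) - 5*(-4/3))*(-1376) = ((12 - 20) + 20/3)*(-1376) = (-8 + 20/3)*(-1376) = -4/3*(-1376) = 5504/3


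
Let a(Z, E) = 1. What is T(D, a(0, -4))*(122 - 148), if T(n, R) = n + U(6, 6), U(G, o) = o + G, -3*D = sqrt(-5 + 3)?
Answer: -312 + 26*I*sqrt(2)/3 ≈ -312.0 + 12.257*I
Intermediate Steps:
D = -I*sqrt(2)/3 (D = -sqrt(-5 + 3)/3 = -I*sqrt(2)/3 ≈ -0.4714*I)
U(G, o) = G + o
T(n, R) = 12 + n (T(n, R) = n + (6 + 6) = n + 12 = 12 + n)
T(D, a(0, -4))*(122 - 148) = (12 - I*sqrt(2)/3)*(122 - 148) = (12 - I*sqrt(2)/3)*(-26) = -312 + 26*I*sqrt(2)/3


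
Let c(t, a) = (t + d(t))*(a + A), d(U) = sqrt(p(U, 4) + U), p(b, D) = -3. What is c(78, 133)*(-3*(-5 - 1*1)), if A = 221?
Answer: 497016 + 31860*sqrt(3) ≈ 5.5220e+5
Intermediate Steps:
d(U) = sqrt(-3 + U)
c(t, a) = (221 + a)*(t + sqrt(-3 + t)) (c(t, a) = (t + sqrt(-3 + t))*(a + 221) = (t + sqrt(-3 + t))*(221 + a) = (221 + a)*(t + sqrt(-3 + t)))
c(78, 133)*(-3*(-5 - 1*1)) = (221*78 + 221*sqrt(-3 + 78) + 133*78 + 133*sqrt(-3 + 78))*(-3*(-5 - 1*1)) = (17238 + 221*sqrt(75) + 10374 + 133*sqrt(75))*(-3*(-5 - 1)) = (17238 + 221*(5*sqrt(3)) + 10374 + 133*(5*sqrt(3)))*(-3*(-6)) = (17238 + 1105*sqrt(3) + 10374 + 665*sqrt(3))*18 = (27612 + 1770*sqrt(3))*18 = 497016 + 31860*sqrt(3)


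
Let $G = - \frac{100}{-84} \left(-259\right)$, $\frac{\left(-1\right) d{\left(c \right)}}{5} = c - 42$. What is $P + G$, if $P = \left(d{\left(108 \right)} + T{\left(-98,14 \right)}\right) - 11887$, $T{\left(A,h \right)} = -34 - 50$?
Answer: $- \frac{37828}{3} \approx -12609.0$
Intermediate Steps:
$d{\left(c \right)} = 210 - 5 c$ ($d{\left(c \right)} = - 5 \left(c - 42\right) = - 5 \left(-42 + c\right) = 210 - 5 c$)
$T{\left(A,h \right)} = -84$
$G = - \frac{925}{3}$ ($G = \left(-100\right) \left(- \frac{1}{84}\right) \left(-259\right) = \frac{25}{21} \left(-259\right) = - \frac{925}{3} \approx -308.33$)
$P = -12301$ ($P = \left(\left(210 - 540\right) - 84\right) - 11887 = \left(-330 - 84\right) - 11887 = -414 - 11887 = -12301$)
$P + G = -12301 - \frac{925}{3} = - \frac{37828}{3}$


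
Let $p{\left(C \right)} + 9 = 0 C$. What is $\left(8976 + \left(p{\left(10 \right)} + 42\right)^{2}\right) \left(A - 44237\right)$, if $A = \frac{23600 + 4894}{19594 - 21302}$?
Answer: $- \frac{6235786425}{14} \approx -4.4541 \cdot 10^{8}$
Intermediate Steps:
$p{\left(C \right)} = -9$ ($p{\left(C \right)} = -9 + 0 C = -9 + 0 = -9$)
$A = - \frac{14247}{854}$ ($A = \frac{28494}{-1708} = 28494 \left(- \frac{1}{1708}\right) = - \frac{14247}{854} \approx -16.683$)
$\left(8976 + \left(p{\left(10 \right)} + 42\right)^{2}\right) \left(A - 44237\right) = \left(8976 + \left(-9 + 42\right)^{2}\right) \left(- \frac{14247}{854} - 44237\right) = \left(8976 + 33^{2}\right) \left(- \frac{37792645}{854}\right) = \left(8976 + 1089\right) \left(- \frac{37792645}{854}\right) = 10065 \left(- \frac{37792645}{854}\right) = - \frac{6235786425}{14}$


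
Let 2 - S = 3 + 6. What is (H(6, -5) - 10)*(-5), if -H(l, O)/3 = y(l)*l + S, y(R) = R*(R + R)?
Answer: 6425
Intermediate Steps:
y(R) = 2*R² (y(R) = R*(2*R) = 2*R²)
S = -7 (S = 2 - (3 + 6) = 2 - 1*9 = 2 - 9 = -7)
H(l, O) = 21 - 6*l³ (H(l, O) = -3*((2*l²)*l - 7) = -3*(2*l³ - 7) = -3*(-7 + 2*l³) = 21 - 6*l³)
(H(6, -5) - 10)*(-5) = ((21 - 6*6³) - 10)*(-5) = ((21 - 6*216) - 10)*(-5) = ((21 - 1296) - 10)*(-5) = (-1275 - 10)*(-5) = -1285*(-5) = 6425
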